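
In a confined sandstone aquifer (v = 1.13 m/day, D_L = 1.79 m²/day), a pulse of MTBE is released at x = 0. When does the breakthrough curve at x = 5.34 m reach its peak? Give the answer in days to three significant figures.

For the 1D instantaneous-source solution, setting ∂C/∂t = 0 at fixed x gives v²t² + 2Dt − x² = 0, so t = (√(D² + v²x²) − D)/v².
√(D² + v²x²) = √(1.79² + 1.13² × 5.34²) = 6.294; v² = 1.2769.
t = (6.294 − 1.79)/1.2769 = 3.53 days (vs. the pure-advection estimate x/v = 4.73 d).

3.53 days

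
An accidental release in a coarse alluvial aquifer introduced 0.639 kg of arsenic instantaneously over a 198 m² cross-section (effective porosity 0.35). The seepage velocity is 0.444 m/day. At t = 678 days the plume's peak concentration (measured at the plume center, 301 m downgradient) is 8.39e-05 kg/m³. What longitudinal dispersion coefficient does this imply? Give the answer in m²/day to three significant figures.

At the plume center C_max = M/(n_e·A·√(4πDt)), so D = M²/(4πt·(n_e·A·C_max)²).
n_e·A·C_max = 0.35 × 198 × 8.39e-05 = 0.005814 kg/m.
D = 0.639²/(4π × 678 × 0.005814²) = 1.42 m²/day.

1.42 m²/day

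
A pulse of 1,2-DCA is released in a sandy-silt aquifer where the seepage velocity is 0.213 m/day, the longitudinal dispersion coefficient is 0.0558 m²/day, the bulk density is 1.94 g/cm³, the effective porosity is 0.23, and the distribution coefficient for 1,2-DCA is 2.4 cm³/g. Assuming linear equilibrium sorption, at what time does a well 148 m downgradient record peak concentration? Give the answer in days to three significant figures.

14700 days

Retardation factor R = 1 + ρ_b·K_d/n = 1 + 1.94 × 2.4/0.23 = 21.24.
Sorption retards both mechanisms: v_R = v/R = 0.01003 m/day, D_R = D/R = 0.002627 m²/day.
Peak time from v_R²t² + 2D_R t − x² = 0: t = (√(D_R² + v_R²x²) − D_R)/v_R².
√(D_R² + v_R²x²) = √(0.002627² + 0.01003² × 148²) = 1.484; v_R² = 0.0001006.
t = (1.484 − 0.002627)/0.0001006 = 14700 days.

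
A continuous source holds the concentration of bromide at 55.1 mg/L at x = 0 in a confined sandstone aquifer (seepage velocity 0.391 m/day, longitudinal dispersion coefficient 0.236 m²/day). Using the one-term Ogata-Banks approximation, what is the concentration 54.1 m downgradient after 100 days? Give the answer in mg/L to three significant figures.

For a continuous step input, C/C₀ ≈ ½·erfc((x−vt)/(2√(Dt))).
vt = 0.391 × 100 = 39.1 m and 2√(Dt) = 2√(0.236 × 100) = 9.716 m.
Argument (x−vt)/(2√(Dt)) = (54.1 − 39.1)/9.716 = 1.544; ½·erfc(1.544) = 0.01450.
C = 55.1 × 0.01450 = 0.799 mg/L.

0.799 mg/L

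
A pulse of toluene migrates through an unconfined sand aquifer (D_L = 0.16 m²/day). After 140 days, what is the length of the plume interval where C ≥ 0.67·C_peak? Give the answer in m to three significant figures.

The plume is Gaussian with σ = √(2Dt) = √(2 × 0.16 × 140) = 6.693 m.
C/C_peak = exp(−Δx²/(2σ²)) = 0.67 ⇒ Δx = σ·√(−2 ln 0.67) = 6.693 × 0.8950 = 5.990 m.
Width = 2Δx = 12.0 m.

12.0 m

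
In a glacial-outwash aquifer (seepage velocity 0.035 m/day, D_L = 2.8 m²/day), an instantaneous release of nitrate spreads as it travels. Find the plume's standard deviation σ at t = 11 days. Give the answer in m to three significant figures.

7.85 m

Dispersive spreading gives a Gaussian with σ² = 2Dt; advection only shifts the center.
σ = √(2 × 2.8 × 11) = 7.85 m.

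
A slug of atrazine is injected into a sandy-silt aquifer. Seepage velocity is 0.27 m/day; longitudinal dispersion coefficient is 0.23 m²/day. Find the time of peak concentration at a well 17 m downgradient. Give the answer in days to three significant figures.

For the 1D instantaneous-source solution, setting ∂C/∂t = 0 at fixed x gives v²t² + 2Dt − x² = 0, so t = (√(D² + v²x²) − D)/v².
√(D² + v²x²) = √(0.23² + 0.27² × 17²) = 4.596; v² = 0.0729.
t = (4.596 − 0.23)/0.0729 = 59.9 days (vs. the pure-advection estimate x/v = 63.0 d).

59.9 days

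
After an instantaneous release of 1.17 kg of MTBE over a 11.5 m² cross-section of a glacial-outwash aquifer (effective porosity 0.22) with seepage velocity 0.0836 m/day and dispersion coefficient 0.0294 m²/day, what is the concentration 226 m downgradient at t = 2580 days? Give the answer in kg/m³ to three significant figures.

0.0106 kg/m³

For an instantaneous plane source, C(x,t) = M/(n_e·A·√(4πDt)) · exp(−(x−vt)²/(4Dt)), with n_e·A the pore (flow) area.
Plume center vt = 0.0836 × 2580 = 215.688 m, so the well at 226 m is 10.312 m downgradient of the peak.
√(4πDt) = 30.87 m, giving peak height M/(n_e·A·√(4πDt)) = 1.17/(0.22 × 11.5 × 30.87) = 0.01498 kg/m³.
(x−vt)²/(4Dt) = (10.312)²/(4 × 0.0294 × 2580) = 0.3505; exp(−0.3505) = 0.7043.
C = 0.01498 × 0.7043 = 0.0106 kg/m³.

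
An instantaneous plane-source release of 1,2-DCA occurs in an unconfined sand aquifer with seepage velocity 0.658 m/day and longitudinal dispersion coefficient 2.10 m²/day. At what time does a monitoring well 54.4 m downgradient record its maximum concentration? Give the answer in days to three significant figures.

For the 1D instantaneous-source solution, setting ∂C/∂t = 0 at fixed x gives v²t² + 2Dt − x² = 0, so t = (√(D² + v²x²) − D)/v².
√(D² + v²x²) = √(2.10² + 0.658² × 54.4²) = 35.86; v² = 0.432964.
t = (35.86 − 2.10)/0.432964 = 78.0 days (vs. the pure-advection estimate x/v = 82.7 d).

78.0 days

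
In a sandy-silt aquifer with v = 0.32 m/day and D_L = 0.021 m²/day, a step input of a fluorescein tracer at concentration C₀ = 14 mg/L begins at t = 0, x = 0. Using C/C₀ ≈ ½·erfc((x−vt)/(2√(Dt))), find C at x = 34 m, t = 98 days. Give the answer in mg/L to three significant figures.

1.35 mg/L

For a continuous step input, C/C₀ ≈ ½·erfc((x−vt)/(2√(Dt))).
vt = 0.32 × 98 = 31.36 m and 2√(Dt) = 2√(0.021 × 98) = 2.869 m.
Argument (x−vt)/(2√(Dt)) = (34 − 31.36)/2.869 = 0.9202; ½·erfc(0.9202) = 0.09657.
C = 14 × 0.09657 = 1.35 mg/L.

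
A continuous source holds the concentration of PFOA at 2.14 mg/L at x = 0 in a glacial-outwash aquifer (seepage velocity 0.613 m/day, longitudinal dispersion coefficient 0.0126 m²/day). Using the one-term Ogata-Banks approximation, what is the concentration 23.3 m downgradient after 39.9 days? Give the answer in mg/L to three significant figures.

For a continuous step input, C/C₀ ≈ ½·erfc((x−vt)/(2√(Dt))).
vt = 0.613 × 39.9 = 24.4587 m and 2√(Dt) = 2√(0.0126 × 39.9) = 1.418 m.
Argument (x−vt)/(2√(Dt)) = (23.3 − 24.4587)/1.418 = -0.8171; ½·erfc(-0.8171) = 0.8761.
C = 2.14 × 0.8761 = 1.87 mg/L.

1.87 mg/L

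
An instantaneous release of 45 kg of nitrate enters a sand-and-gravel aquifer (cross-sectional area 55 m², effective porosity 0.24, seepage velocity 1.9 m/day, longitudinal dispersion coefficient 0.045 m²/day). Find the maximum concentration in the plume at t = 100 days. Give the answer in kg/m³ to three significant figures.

The peak of an instantaneous 1D plume sits at x = vt; there the Gaussian factor is 1 and C_max = M/(n_e·A·√(4πDt)), where n_e·A is the pore area the mass is dissolved in.
√(4πDt) = √(4π × 0.045 × 100) = 7.520 m, so C_max = 45/(0.24 × 55 × 7.520) = 0.453 kg/m³.

0.453 kg/m³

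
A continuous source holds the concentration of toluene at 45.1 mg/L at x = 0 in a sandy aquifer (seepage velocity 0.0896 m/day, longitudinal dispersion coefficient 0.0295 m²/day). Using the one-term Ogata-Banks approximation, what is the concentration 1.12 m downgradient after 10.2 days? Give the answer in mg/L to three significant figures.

17.8 mg/L

For a continuous step input, C/C₀ ≈ ½·erfc((x−vt)/(2√(Dt))).
vt = 0.0896 × 10.2 = 0.91392 m and 2√(Dt) = 2√(0.0295 × 10.2) = 1.097 m.
Argument (x−vt)/(2√(Dt)) = (1.12 − 0.91392)/1.097 = 0.1879; ½·erfc(0.1879) = 0.3952.
C = 45.1 × 0.3952 = 17.8 mg/L.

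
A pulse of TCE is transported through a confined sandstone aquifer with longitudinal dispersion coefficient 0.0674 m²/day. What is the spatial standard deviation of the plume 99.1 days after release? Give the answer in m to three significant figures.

Dispersive spreading gives a Gaussian with σ² = 2Dt; advection only shifts the center.
σ = √(2 × 0.0674 × 99.1) = 3.65 m.

3.65 m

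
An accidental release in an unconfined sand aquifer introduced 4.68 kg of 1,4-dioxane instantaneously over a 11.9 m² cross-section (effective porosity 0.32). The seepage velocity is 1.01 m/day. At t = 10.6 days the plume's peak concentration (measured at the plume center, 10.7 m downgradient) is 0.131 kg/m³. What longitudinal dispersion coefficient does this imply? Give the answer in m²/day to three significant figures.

At the plume center C_max = M/(n_e·A·√(4πDt)), so D = M²/(4πt·(n_e·A·C_max)²).
n_e·A·C_max = 0.32 × 11.9 × 0.131 = 0.4988 kg/m.
D = 4.68²/(4π × 10.6 × 0.4988²) = 0.661 m²/day.

0.661 m²/day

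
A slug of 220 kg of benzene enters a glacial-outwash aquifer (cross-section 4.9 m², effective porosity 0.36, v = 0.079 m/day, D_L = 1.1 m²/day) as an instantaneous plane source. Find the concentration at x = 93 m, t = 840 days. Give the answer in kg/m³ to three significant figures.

0.955 kg/m³

For an instantaneous plane source, C(x,t) = M/(n_e·A·√(4πDt)) · exp(−(x−vt)²/(4Dt)), with n_e·A the pore (flow) area.
Plume center vt = 0.079 × 840 = 66.36 m, so the well at 93 m is 26.64 m downgradient of the peak.
√(4πDt) = 107.8 m, giving peak height M/(n_e·A·√(4πDt)) = 220/(0.36 × 4.9 × 107.8) = 1.157 kg/m³.
(x−vt)²/(4Dt) = (26.64)²/(4 × 1.1 × 840) = 0.1920; exp(−0.1920) = 0.8253.
C = 1.157 × 0.8253 = 0.955 kg/m³.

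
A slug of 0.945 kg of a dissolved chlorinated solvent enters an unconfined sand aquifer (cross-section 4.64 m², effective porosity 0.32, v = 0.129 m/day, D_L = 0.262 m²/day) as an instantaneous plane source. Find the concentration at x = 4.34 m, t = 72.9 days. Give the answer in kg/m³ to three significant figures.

0.0294 kg/m³

For an instantaneous plane source, C(x,t) = M/(n_e·A·√(4πDt)) · exp(−(x−vt)²/(4Dt)), with n_e·A the pore (flow) area.
Plume center vt = 0.129 × 72.9 = 9.4041 m, so the well at 4.34 m is 5.0641 m upgradient of the peak.
√(4πDt) = 15.49 m, giving peak height M/(n_e·A·√(4πDt)) = 0.945/(0.32 × 4.64 × 15.49) = 0.04109 kg/m³.
(x−vt)²/(4Dt) = (-5.0641)²/(4 × 0.262 × 72.9) = 0.3357; exp(−0.3357) = 0.7148.
C = 0.04109 × 0.7148 = 0.0294 kg/m³.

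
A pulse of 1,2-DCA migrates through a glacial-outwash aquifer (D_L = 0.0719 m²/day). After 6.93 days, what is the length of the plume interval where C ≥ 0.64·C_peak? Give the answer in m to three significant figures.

The plume is Gaussian with σ = √(2Dt) = √(2 × 0.0719 × 6.93) = 0.9983 m.
C/C_peak = exp(−Δx²/(2σ²)) = 0.64 ⇒ Δx = σ·√(−2 ln 0.64) = 0.9983 × 0.9448 = 0.9432 m.
Width = 2Δx = 1.89 m.

1.89 m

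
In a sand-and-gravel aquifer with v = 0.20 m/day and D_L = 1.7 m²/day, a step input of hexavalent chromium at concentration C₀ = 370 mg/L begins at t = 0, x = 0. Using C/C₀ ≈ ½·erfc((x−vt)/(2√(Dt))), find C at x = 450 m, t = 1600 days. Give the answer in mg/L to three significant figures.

For a continuous step input, C/C₀ ≈ ½·erfc((x−vt)/(2√(Dt))).
vt = 0.20 × 1600 = 320 m and 2√(Dt) = 2√(1.7 × 1600) = 104.3 m.
Argument (x−vt)/(2√(Dt)) = (450 − 320)/104.3 = 1.246; ½·erfc(1.246) = 0.03903.
C = 370 × 0.03903 = 14.4 mg/L.

14.4 mg/L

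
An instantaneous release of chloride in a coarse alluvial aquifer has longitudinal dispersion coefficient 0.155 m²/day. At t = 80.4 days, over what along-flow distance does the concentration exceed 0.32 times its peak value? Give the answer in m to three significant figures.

15.1 m

The plume is Gaussian with σ = √(2Dt) = √(2 × 0.155 × 80.4) = 4.992 m.
C/C_peak = exp(−Δx²/(2σ²)) = 0.32 ⇒ Δx = σ·√(−2 ln 0.32) = 4.992 × 1.510 = 7.538 m.
Width = 2Δx = 15.1 m.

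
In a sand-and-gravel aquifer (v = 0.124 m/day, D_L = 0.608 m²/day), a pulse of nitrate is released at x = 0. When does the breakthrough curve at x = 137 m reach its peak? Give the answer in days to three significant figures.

For the 1D instantaneous-source solution, setting ∂C/∂t = 0 at fixed x gives v²t² + 2Dt − x² = 0, so t = (√(D² + v²x²) − D)/v².
√(D² + v²x²) = √(0.608² + 0.124² × 137²) = 17.00; v² = 0.015376.
t = (17.00 − 0.608)/0.015376 = 1070 days (vs. the pure-advection estimate x/v = 1100 d).

1070 days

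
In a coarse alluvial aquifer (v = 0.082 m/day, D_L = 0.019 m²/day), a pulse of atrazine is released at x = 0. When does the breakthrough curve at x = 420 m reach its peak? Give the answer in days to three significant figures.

5120 days

For the 1D instantaneous-source solution, setting ∂C/∂t = 0 at fixed x gives v²t² + 2Dt − x² = 0, so t = (√(D² + v²x²) − D)/v².
√(D² + v²x²) = √(0.019² + 0.082² × 420²) = 34.44; v² = 0.006724.
t = (34.44 − 0.019)/0.006724 = 5120 days (vs. the pure-advection estimate x/v = 5120 d).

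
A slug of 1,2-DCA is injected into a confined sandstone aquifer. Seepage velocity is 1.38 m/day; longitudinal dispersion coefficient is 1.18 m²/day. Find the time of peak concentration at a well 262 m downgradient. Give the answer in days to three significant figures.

For the 1D instantaneous-source solution, setting ∂C/∂t = 0 at fixed x gives v²t² + 2Dt − x² = 0, so t = (√(D² + v²x²) − D)/v².
√(D² + v²x²) = √(1.18² + 1.38² × 262²) = 361.6; v² = 1.9044.
t = (361.6 − 1.18)/1.9044 = 189 days (vs. the pure-advection estimate x/v = 190 d).

189 days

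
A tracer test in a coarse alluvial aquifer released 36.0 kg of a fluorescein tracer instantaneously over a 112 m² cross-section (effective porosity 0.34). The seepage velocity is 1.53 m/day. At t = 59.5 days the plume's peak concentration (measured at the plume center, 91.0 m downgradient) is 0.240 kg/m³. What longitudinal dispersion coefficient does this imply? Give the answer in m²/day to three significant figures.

At the plume center C_max = M/(n_e·A·√(4πDt)), so D = M²/(4πt·(n_e·A·C_max)²).
n_e·A·C_max = 0.34 × 112 × 0.240 = 9.139 kg/m.
D = 36.0²/(4π × 59.5 × 9.139²) = 0.0208 m²/day.

0.0208 m²/day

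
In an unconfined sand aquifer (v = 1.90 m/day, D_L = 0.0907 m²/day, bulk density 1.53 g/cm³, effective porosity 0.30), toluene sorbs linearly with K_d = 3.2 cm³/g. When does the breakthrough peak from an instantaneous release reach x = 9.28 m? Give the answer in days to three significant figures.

Retardation factor R = 1 + ρ_b·K_d/n = 1 + 1.53 × 3.2/0.30 = 17.32.
Sorption retards both mechanisms: v_R = v/R = 0.1097 m/day, D_R = D/R = 0.005237 m²/day.
Peak time from v_R²t² + 2D_R t − x² = 0: t = (√(D_R² + v_R²x²) − D_R)/v_R².
√(D_R² + v_R²x²) = √(0.005237² + 0.1097² × 9.28²) = 1.018; v_R² = 0.01203.
t = (1.018 − 0.005237)/0.01203 = 84.2 days.

84.2 days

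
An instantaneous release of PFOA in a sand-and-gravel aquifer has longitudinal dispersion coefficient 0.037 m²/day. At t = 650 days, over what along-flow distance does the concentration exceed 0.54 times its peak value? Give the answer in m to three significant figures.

The plume is Gaussian with σ = √(2Dt) = √(2 × 0.037 × 650) = 6.935 m.
C/C_peak = exp(−Δx²/(2σ²)) = 0.54 ⇒ Δx = σ·√(−2 ln 0.54) = 6.935 × 1.110 = 7.698 m.
Width = 2Δx = 15.4 m.

15.4 m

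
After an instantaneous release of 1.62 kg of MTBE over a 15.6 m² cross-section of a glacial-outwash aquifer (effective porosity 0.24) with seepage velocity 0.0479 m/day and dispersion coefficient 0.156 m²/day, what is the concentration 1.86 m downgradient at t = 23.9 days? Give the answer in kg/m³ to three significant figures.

0.0611 kg/m³

For an instantaneous plane source, C(x,t) = M/(n_e·A·√(4πDt)) · exp(−(x−vt)²/(4Dt)), with n_e·A the pore (flow) area.
Plume center vt = 0.0479 × 23.9 = 1.14481 m, so the well at 1.86 m is 0.71519 m downgradient of the peak.
√(4πDt) = 6.845 m, giving peak height M/(n_e·A·√(4πDt)) = 1.62/(0.24 × 15.6 × 6.845) = 0.06321 kg/m³.
(x−vt)²/(4Dt) = (0.71519)²/(4 × 0.156 × 23.9) = 0.03430; exp(−0.03430) = 0.9663.
C = 0.06321 × 0.9663 = 0.0611 kg/m³.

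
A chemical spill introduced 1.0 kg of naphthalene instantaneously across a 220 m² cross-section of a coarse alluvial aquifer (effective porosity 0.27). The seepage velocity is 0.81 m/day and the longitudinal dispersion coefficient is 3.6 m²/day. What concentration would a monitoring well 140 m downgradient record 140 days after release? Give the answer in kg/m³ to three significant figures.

For an instantaneous plane source, C(x,t) = M/(n_e·A·√(4πDt)) · exp(−(x−vt)²/(4Dt)), with n_e·A the pore (flow) area.
Plume center vt = 0.81 × 140 = 113.4 m, so the well at 140 m is 26.6 m downgradient of the peak.
√(4πDt) = 79.58 m, giving peak height M/(n_e·A·√(4πDt)) = 1.0/(0.27 × 220 × 79.58) = 0.0002115 kg/m³.
(x−vt)²/(4Dt) = (26.6)²/(4 × 3.6 × 140) = 0.3510; exp(−0.3510) = 0.7040.
C = 0.0002115 × 0.7040 = 0.000149 kg/m³.

0.000149 kg/m³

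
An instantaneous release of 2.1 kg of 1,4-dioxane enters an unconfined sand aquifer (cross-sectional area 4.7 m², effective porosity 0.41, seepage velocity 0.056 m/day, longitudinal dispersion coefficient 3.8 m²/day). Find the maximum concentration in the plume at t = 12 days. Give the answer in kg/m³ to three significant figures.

0.0455 kg/m³

The peak of an instantaneous 1D plume sits at x = vt; there the Gaussian factor is 1 and C_max = M/(n_e·A·√(4πDt)), where n_e·A is the pore area the mass is dissolved in.
√(4πDt) = √(4π × 3.8 × 12) = 23.94 m, so C_max = 2.1/(0.41 × 4.7 × 23.94) = 0.0455 kg/m³.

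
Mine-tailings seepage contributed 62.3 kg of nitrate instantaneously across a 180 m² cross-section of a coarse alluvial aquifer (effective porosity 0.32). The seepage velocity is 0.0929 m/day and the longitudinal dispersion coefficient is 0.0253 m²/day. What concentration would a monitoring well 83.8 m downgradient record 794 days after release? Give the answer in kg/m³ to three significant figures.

0.0194 kg/m³

For an instantaneous plane source, C(x,t) = M/(n_e·A·√(4πDt)) · exp(−(x−vt)²/(4Dt)), with n_e·A the pore (flow) area.
Plume center vt = 0.0929 × 794 = 73.7626 m, so the well at 83.8 m is 10.0374 m downgradient of the peak.
√(4πDt) = 15.89 m, giving peak height M/(n_e·A·√(4πDt)) = 62.3/(0.32 × 180 × 15.89) = 0.06807 kg/m³.
(x−vt)²/(4Dt) = (10.0374)²/(4 × 0.0253 × 794) = 1.254; exp(−1.254) = 0.2854.
C = 0.06807 × 0.2854 = 0.0194 kg/m³.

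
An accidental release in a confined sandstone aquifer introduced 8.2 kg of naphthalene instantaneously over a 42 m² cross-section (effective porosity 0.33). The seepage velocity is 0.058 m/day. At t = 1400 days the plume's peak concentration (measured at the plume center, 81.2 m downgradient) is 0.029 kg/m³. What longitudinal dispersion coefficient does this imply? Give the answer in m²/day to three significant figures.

At the plume center C_max = M/(n_e·A·√(4πDt)), so D = M²/(4πt·(n_e·A·C_max)²).
n_e·A·C_max = 0.33 × 42 × 0.029 = 0.4019 kg/m.
D = 8.2²/(4π × 1400 × 0.4019²) = 0.0237 m²/day.

0.0237 m²/day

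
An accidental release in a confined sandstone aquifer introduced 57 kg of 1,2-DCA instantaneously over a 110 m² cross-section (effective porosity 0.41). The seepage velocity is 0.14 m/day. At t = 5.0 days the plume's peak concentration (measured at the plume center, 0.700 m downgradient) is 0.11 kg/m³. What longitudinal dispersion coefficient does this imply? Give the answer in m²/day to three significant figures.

At the plume center C_max = M/(n_e·A·√(4πDt)), so D = M²/(4πt·(n_e·A·C_max)²).
n_e·A·C_max = 0.41 × 110 × 0.11 = 4.961 kg/m.
D = 57²/(4π × 5.0 × 4.961²) = 2.10 m²/day.

2.10 m²/day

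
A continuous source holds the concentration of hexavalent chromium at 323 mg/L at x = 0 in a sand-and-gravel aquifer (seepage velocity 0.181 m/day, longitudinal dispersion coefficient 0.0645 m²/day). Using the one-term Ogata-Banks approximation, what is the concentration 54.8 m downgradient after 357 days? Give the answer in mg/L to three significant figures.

299 mg/L

For a continuous step input, C/C₀ ≈ ½·erfc((x−vt)/(2√(Dt))).
vt = 0.181 × 357 = 64.617 m and 2√(Dt) = 2√(0.0645 × 357) = 9.597 m.
Argument (x−vt)/(2√(Dt)) = (54.8 − 64.617)/9.597 = -1.023; ½·erfc(-1.023) = 0.9260.
C = 323 × 0.9260 = 299 mg/L.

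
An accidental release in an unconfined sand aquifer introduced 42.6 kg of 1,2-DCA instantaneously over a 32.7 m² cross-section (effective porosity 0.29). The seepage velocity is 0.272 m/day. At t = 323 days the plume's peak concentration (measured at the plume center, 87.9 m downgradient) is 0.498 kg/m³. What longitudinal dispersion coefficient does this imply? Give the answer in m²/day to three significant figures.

At the plume center C_max = M/(n_e·A·√(4πDt)), so D = M²/(4πt·(n_e·A·C_max)²).
n_e·A·C_max = 0.29 × 32.7 × 0.498 = 4.723 kg/m.
D = 42.6²/(4π × 323 × 4.723²) = 0.0200 m²/day.

0.0200 m²/day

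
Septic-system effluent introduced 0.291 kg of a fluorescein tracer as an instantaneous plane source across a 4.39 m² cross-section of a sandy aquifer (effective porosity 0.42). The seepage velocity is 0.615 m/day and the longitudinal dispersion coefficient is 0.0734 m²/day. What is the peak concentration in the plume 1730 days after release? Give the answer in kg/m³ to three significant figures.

0.00395 kg/m³

The peak of an instantaneous 1D plume sits at x = vt; there the Gaussian factor is 1 and C_max = M/(n_e·A·√(4πDt)), where n_e·A is the pore area the mass is dissolved in.
√(4πDt) = √(4π × 0.0734 × 1730) = 39.95 m, so C_max = 0.291/(0.42 × 4.39 × 39.95) = 0.00395 kg/m³.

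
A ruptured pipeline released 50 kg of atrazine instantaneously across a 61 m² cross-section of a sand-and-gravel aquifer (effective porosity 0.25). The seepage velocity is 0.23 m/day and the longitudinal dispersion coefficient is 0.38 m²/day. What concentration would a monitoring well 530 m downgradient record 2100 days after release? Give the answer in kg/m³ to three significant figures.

0.0164 kg/m³

For an instantaneous plane source, C(x,t) = M/(n_e·A·√(4πDt)) · exp(−(x−vt)²/(4Dt)), with n_e·A the pore (flow) area.
Plume center vt = 0.23 × 2100 = 483 m, so the well at 530 m is 47 m downgradient of the peak.
√(4πDt) = 100.1 m, giving peak height M/(n_e·A·√(4πDt)) = 50/(0.25 × 61 × 100.1) = 0.03275 kg/m³.
(x−vt)²/(4Dt) = (47)²/(4 × 0.38 × 2100) = 0.6920; exp(−0.6920) = 0.5006.
C = 0.03275 × 0.5006 = 0.0164 kg/m³.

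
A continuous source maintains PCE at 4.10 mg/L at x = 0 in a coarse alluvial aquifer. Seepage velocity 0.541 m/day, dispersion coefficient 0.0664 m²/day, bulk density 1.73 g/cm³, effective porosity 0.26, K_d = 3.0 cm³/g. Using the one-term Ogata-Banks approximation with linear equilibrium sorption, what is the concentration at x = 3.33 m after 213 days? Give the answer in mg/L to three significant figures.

Retardation factor R = 1 + ρ_b·K_d/n = 1 + 1.73 × 3.0/0.26 = 20.96.
Sorption retards both mechanisms: v_R = v/R = 0.02581 m/day, D_R = D/R = 0.003168 m²/day.
v_R·t = 0.02581 × 213 = 5.49753 m; 2√(D_R t) = 1.643 m; argument = (3.33 − 5.49753)/1.643 = -1.319.
C = C₀ × ½·erfc(-1.319) = 4.10 × 0.9689 = 3.97 mg/L.

3.97 mg/L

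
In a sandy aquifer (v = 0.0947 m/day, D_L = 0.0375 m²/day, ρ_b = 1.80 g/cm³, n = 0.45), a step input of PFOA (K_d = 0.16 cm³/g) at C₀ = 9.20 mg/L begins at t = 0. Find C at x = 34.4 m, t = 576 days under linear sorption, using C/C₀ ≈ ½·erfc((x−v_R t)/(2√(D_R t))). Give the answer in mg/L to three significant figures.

3.79 mg/L

Retardation factor R = 1 + ρ_b·K_d/n = 1 + 1.80 × 0.16/0.45 = 1.640.
Sorption retards both mechanisms: v_R = v/R = 0.05774 m/day, D_R = D/R = 0.02287 m²/day.
v_R·t = 0.05774 × 576 = 33.25824 m; 2√(D_R t) = 7.259 m; argument = (34.4 − 33.25824)/7.259 = 0.1573.
C = C₀ × ½·erfc(0.1573) = 9.20 × 0.4120 = 3.79 mg/L.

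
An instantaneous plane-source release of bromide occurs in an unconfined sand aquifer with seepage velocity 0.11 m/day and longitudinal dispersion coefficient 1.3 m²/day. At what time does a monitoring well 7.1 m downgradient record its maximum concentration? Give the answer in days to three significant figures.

17.9 days

For the 1D instantaneous-source solution, setting ∂C/∂t = 0 at fixed x gives v²t² + 2Dt − x² = 0, so t = (√(D² + v²x²) − D)/v².
√(D² + v²x²) = √(1.3² + 0.11² × 7.1²) = 1.517; v² = 0.0121.
t = (1.517 − 1.3)/0.0121 = 17.9 days (vs. the pure-advection estimate x/v = 64.5 d).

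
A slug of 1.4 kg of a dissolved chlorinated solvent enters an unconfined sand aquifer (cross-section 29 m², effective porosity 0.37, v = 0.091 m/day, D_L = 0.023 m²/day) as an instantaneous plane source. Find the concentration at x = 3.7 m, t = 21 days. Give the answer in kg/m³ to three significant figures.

0.0101 kg/m³

For an instantaneous plane source, C(x,t) = M/(n_e·A·√(4πDt)) · exp(−(x−vt)²/(4Dt)), with n_e·A the pore (flow) area.
Plume center vt = 0.091 × 21 = 1.911 m, so the well at 3.7 m is 1.789 m downgradient of the peak.
√(4πDt) = 2.464 m, giving peak height M/(n_e·A·√(4πDt)) = 1.4/(0.37 × 29 × 2.464) = 0.05295 kg/m³.
(x−vt)²/(4Dt) = (1.789)²/(4 × 0.023 × 21) = 1.657; exp(−1.657) = 0.1907.
C = 0.05295 × 0.1907 = 0.0101 kg/m³.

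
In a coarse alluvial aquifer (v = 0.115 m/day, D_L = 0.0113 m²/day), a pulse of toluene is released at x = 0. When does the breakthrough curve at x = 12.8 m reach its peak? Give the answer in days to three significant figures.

For the 1D instantaneous-source solution, setting ∂C/∂t = 0 at fixed x gives v²t² + 2Dt − x² = 0, so t = (√(D² + v²x²) − D)/v².
√(D² + v²x²) = √(0.0113² + 0.115² × 12.8²) = 1.472; v² = 0.013225.
t = (1.472 − 0.0113)/0.013225 = 110 days (vs. the pure-advection estimate x/v = 111 d).

110 days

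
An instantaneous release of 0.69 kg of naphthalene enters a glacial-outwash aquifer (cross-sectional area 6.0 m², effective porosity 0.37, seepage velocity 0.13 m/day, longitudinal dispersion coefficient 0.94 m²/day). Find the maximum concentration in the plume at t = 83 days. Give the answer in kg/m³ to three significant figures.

The peak of an instantaneous 1D plume sits at x = vt; there the Gaussian factor is 1 and C_max = M/(n_e·A·√(4πDt)), where n_e·A is the pore area the mass is dissolved in.
√(4πDt) = √(4π × 0.94 × 83) = 31.31 m, so C_max = 0.69/(0.37 × 6.0 × 31.31) = 0.00993 kg/m³.

0.00993 kg/m³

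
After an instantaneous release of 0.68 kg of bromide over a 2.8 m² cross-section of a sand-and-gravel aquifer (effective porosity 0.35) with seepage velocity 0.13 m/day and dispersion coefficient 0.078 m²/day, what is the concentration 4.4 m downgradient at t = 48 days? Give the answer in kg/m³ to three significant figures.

0.0807 kg/m³

For an instantaneous plane source, C(x,t) = M/(n_e·A·√(4πDt)) · exp(−(x−vt)²/(4Dt)), with n_e·A the pore (flow) area.
Plume center vt = 0.13 × 48 = 6.24 m, so the well at 4.4 m is 1.84 m upgradient of the peak.
√(4πDt) = 6.859 m, giving peak height M/(n_e·A·√(4πDt)) = 0.68/(0.35 × 2.8 × 6.859) = 0.1012 kg/m³.
(x−vt)²/(4Dt) = (-1.84)²/(4 × 0.078 × 48) = 0.2261; exp(−0.2261) = 0.7976.
C = 0.1012 × 0.7976 = 0.0807 kg/m³.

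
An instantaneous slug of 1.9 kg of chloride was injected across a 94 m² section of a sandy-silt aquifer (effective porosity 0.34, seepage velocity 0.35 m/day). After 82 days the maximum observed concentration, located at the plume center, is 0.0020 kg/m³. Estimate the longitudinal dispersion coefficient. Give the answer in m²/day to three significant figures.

0.857 m²/day

At the plume center C_max = M/(n_e·A·√(4πDt)), so D = M²/(4πt·(n_e·A·C_max)²).
n_e·A·C_max = 0.34 × 94 × 0.0020 = 0.06392 kg/m.
D = 1.9²/(4π × 82 × 0.06392²) = 0.857 m²/day.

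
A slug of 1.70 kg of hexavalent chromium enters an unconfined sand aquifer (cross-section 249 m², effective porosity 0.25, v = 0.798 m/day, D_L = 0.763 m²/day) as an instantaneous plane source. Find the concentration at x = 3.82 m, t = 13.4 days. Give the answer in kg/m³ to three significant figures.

0.000759 kg/m³

For an instantaneous plane source, C(x,t) = M/(n_e·A·√(4πDt)) · exp(−(x−vt)²/(4Dt)), with n_e·A the pore (flow) area.
Plume center vt = 0.798 × 13.4 = 10.6932 m, so the well at 3.82 m is 6.8732 m upgradient of the peak.
√(4πDt) = 11.33 m, giving peak height M/(n_e·A·√(4πDt)) = 1.70/(0.25 × 249 × 11.33) = 0.002410 kg/m³.
(x−vt)²/(4Dt) = (-6.8732)²/(4 × 0.763 × 13.4) = 1.155; exp(−1.155) = 0.3151.
C = 0.002410 × 0.3151 = 0.000759 kg/m³.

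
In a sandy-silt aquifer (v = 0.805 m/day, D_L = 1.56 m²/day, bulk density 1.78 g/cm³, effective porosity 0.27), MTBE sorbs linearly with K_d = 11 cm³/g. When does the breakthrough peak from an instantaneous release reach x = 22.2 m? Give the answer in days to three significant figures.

1860 days

Retardation factor R = 1 + ρ_b·K_d/n = 1 + 1.78 × 11/0.27 = 73.52.
Sorption retards both mechanisms: v_R = v/R = 0.01095 m/day, D_R = D/R = 0.02122 m²/day.
Peak time from v_R²t² + 2D_R t − x² = 0: t = (√(D_R² + v_R²x²) − D_R)/v_R².
√(D_R² + v_R²x²) = √(0.02122² + 0.01095² × 22.2²) = 0.2440; v_R² = 0.0001199.
t = (0.2440 − 0.02122)/0.0001199 = 1860 days.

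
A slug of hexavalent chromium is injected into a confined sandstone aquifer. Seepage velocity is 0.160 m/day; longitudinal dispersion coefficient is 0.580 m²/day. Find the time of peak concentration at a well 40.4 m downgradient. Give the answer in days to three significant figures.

231 days

For the 1D instantaneous-source solution, setting ∂C/∂t = 0 at fixed x gives v²t² + 2Dt − x² = 0, so t = (√(D² + v²x²) − D)/v².
√(D² + v²x²) = √(0.580² + 0.160² × 40.4²) = 6.490; v² = 0.0256.
t = (6.490 − 0.580)/0.0256 = 231 days (vs. the pure-advection estimate x/v = 252 d).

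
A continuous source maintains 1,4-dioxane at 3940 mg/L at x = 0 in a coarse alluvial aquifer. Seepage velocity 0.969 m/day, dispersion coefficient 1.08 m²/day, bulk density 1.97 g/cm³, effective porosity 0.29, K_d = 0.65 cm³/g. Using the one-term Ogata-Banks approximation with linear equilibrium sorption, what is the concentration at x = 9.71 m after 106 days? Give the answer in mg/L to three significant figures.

Retardation factor R = 1 + ρ_b·K_d/n = 1 + 1.97 × 0.65/0.29 = 5.416.
Sorption retards both mechanisms: v_R = v/R = 0.1789 m/day, D_R = D/R = 0.1994 m²/day.
v_R·t = 0.1789 × 106 = 18.9634 m; 2√(D_R t) = 9.195 m; argument = (9.71 − 18.9634)/9.195 = -1.006.
C = C₀ × ½·erfc(-1.006) = 3940 × 0.9226 = 3640 mg/L.

3640 mg/L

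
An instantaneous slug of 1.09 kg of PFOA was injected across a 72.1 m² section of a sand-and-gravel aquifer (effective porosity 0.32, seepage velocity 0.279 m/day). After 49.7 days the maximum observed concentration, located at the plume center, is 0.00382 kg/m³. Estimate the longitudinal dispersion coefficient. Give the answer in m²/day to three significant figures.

0.245 m²/day

At the plume center C_max = M/(n_e·A·√(4πDt)), so D = M²/(4πt·(n_e·A·C_max)²).
n_e·A·C_max = 0.32 × 72.1 × 0.00382 = 0.08814 kg/m.
D = 1.09²/(4π × 49.7 × 0.08814²) = 0.245 m²/day.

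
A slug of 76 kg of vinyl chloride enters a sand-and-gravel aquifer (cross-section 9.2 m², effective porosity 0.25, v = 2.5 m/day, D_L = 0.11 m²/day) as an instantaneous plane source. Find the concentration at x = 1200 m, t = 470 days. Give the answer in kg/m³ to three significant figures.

0.0631 kg/m³

For an instantaneous plane source, C(x,t) = M/(n_e·A·√(4πDt)) · exp(−(x−vt)²/(4Dt)), with n_e·A the pore (flow) area.
Plume center vt = 2.5 × 470 = 1175 m, so the well at 1200 m is 25 m downgradient of the peak.
√(4πDt) = 25.49 m, giving peak height M/(n_e·A·√(4πDt)) = 76/(0.25 × 9.2 × 25.49) = 1.296 kg/m³.
(x−vt)²/(4Dt) = (25)²/(4 × 0.11 × 470) = 3.022; exp(−3.022) = 0.04870.
C = 1.296 × 0.04870 = 0.0631 kg/m³.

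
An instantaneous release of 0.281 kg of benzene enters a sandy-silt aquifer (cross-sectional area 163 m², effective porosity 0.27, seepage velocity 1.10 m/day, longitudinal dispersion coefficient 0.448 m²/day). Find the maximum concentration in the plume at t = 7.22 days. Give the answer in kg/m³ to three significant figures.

0.00100 kg/m³

The peak of an instantaneous 1D plume sits at x = vt; there the Gaussian factor is 1 and C_max = M/(n_e·A·√(4πDt)), where n_e·A is the pore area the mass is dissolved in.
√(4πDt) = √(4π × 0.448 × 7.22) = 6.375 m, so C_max = 0.281/(0.27 × 163 × 6.375) = 0.00100 kg/m³.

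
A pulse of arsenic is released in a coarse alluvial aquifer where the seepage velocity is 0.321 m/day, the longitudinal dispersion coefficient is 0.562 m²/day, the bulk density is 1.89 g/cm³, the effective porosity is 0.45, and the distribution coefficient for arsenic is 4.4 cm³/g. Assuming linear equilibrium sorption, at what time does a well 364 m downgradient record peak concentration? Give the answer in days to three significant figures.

22000 days

Retardation factor R = 1 + ρ_b·K_d/n = 1 + 1.89 × 4.4/0.45 = 19.48.
Sorption retards both mechanisms: v_R = v/R = 0.01648 m/day, D_R = D/R = 0.02885 m²/day.
Peak time from v_R²t² + 2D_R t − x² = 0: t = (√(D_R² + v_R²x²) − D_R)/v_R².
√(D_R² + v_R²x²) = √(0.02885² + 0.01648² × 364²) = 5.999; v_R² = 0.0002716.
t = (5.999 − 0.02885)/0.0002716 = 22000 days.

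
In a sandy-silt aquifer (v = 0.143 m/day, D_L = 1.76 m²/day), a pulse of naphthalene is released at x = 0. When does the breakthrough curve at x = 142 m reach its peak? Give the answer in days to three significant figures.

911 days

For the 1D instantaneous-source solution, setting ∂C/∂t = 0 at fixed x gives v²t² + 2Dt − x² = 0, so t = (√(D² + v²x²) − D)/v².
√(D² + v²x²) = √(1.76² + 0.143² × 142²) = 20.38; v² = 0.020449.
t = (20.38 − 1.76)/0.020449 = 911 days (vs. the pure-advection estimate x/v = 993 d).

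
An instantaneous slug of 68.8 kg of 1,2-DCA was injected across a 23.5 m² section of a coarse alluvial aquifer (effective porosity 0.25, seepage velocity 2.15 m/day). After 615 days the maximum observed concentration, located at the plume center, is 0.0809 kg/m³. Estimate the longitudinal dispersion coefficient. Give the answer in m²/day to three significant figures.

2.71 m²/day

At the plume center C_max = M/(n_e·A·√(4πDt)), so D = M²/(4πt·(n_e·A·C_max)²).
n_e·A·C_max = 0.25 × 23.5 × 0.0809 = 0.4753 kg/m.
D = 68.8²/(4π × 615 × 0.4753²) = 2.71 m²/day.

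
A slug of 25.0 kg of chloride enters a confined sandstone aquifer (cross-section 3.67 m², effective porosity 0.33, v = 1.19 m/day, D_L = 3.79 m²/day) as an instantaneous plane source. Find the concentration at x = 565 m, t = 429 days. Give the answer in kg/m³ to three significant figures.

For an instantaneous plane source, C(x,t) = M/(n_e·A·√(4πDt)) · exp(−(x−vt)²/(4Dt)), with n_e·A the pore (flow) area.
Plume center vt = 1.19 × 429 = 510.51 m, so the well at 565 m is 54.49 m downgradient of the peak.
√(4πDt) = 142.9 m, giving peak height M/(n_e·A·√(4πDt)) = 25.0/(0.33 × 3.67 × 142.9) = 0.1445 kg/m³.
(x−vt)²/(4Dt) = (54.49)²/(4 × 3.79 × 429) = 0.4565; exp(−0.4565) = 0.6335.
C = 0.1445 × 0.6335 = 0.0915 kg/m³.

0.0915 kg/m³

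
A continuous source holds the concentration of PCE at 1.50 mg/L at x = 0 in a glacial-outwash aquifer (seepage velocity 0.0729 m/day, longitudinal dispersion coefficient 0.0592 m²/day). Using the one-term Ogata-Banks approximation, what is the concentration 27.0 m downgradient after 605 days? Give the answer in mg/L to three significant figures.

1.47 mg/L

For a continuous step input, C/C₀ ≈ ½·erfc((x−vt)/(2√(Dt))).
vt = 0.0729 × 605 = 44.1045 m and 2√(Dt) = 2√(0.0592 × 605) = 11.97 m.
Argument (x−vt)/(2√(Dt)) = (27.0 − 44.1045)/11.97 = -1.429; ½·erfc(-1.429) = 0.9784.
C = 1.50 × 0.9784 = 1.47 mg/L.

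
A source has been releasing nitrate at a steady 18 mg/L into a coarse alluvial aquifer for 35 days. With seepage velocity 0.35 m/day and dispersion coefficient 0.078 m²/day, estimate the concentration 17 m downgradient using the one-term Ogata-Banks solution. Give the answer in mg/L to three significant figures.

For a continuous step input, C/C₀ ≈ ½·erfc((x−vt)/(2√(Dt))).
vt = 0.35 × 35 = 12.25 m and 2√(Dt) = 2√(0.078 × 35) = 3.305 m.
Argument (x−vt)/(2√(Dt)) = (17 − 12.25)/3.305 = 1.437; ½·erfc(1.437) = 0.02107.
C = 18 × 0.02107 = 0.379 mg/L.

0.379 mg/L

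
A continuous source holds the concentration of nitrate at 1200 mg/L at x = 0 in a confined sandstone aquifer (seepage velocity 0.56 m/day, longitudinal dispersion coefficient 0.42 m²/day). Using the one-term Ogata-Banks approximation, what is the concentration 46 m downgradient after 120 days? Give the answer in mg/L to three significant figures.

1180 mg/L

For a continuous step input, C/C₀ ≈ ½·erfc((x−vt)/(2√(Dt))).
vt = 0.56 × 120 = 67.2 m and 2√(Dt) = 2√(0.42 × 120) = 14.20 m.
Argument (x−vt)/(2√(Dt)) = (46 − 67.2)/14.20 = -1.493; ½·erfc(-1.493) = 0.9826.
C = 1200 × 0.9826 = 1180 mg/L.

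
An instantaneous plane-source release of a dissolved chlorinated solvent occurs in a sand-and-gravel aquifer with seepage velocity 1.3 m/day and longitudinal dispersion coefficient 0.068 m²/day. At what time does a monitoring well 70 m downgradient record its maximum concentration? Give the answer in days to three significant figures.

For the 1D instantaneous-source solution, setting ∂C/∂t = 0 at fixed x gives v²t² + 2Dt − x² = 0, so t = (√(D² + v²x²) − D)/v².
√(D² + v²x²) = √(0.068² + 1.3² × 70²) = 91.00; v² = 1.69.
t = (91.00 − 0.068)/1.69 = 53.8 days (vs. the pure-advection estimate x/v = 53.8 d).

53.8 days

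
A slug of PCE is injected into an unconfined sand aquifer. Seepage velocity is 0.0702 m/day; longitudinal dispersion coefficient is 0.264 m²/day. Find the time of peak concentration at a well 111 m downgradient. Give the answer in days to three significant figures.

1530 days

For the 1D instantaneous-source solution, setting ∂C/∂t = 0 at fixed x gives v²t² + 2Dt − x² = 0, so t = (√(D² + v²x²) − D)/v².
√(D² + v²x²) = √(0.264² + 0.0702² × 111²) = 7.797; v² = 0.00492804.
t = (7.797 − 0.264)/0.00492804 = 1530 days (vs. the pure-advection estimate x/v = 1580 d).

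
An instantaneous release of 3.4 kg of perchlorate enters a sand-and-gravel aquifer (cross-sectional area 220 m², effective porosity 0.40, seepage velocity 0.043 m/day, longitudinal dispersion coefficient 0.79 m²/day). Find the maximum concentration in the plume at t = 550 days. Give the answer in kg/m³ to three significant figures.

The peak of an instantaneous 1D plume sits at x = vt; there the Gaussian factor is 1 and C_max = M/(n_e·A·√(4πDt)), where n_e·A is the pore area the mass is dissolved in.
√(4πDt) = √(4π × 0.79 × 550) = 73.89 m, so C_max = 3.4/(0.40 × 220 × 73.89) = 0.000523 kg/m³.

0.000523 kg/m³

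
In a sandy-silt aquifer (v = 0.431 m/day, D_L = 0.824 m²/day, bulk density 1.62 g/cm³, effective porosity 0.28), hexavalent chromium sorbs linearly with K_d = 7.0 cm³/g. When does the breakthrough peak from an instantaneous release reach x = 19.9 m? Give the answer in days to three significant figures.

1740 days

Retardation factor R = 1 + ρ_b·K_d/n = 1 + 1.62 × 7.0/0.28 = 41.50.
Sorption retards both mechanisms: v_R = v/R = 0.01039 m/day, D_R = D/R = 0.01986 m²/day.
Peak time from v_R²t² + 2D_R t − x² = 0: t = (√(D_R² + v_R²x²) − D_R)/v_R².
√(D_R² + v_R²x²) = √(0.01986² + 0.01039² × 19.9²) = 0.2077; v_R² = 0.0001080.
t = (0.2077 − 0.01986)/0.0001080 = 1740 days.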